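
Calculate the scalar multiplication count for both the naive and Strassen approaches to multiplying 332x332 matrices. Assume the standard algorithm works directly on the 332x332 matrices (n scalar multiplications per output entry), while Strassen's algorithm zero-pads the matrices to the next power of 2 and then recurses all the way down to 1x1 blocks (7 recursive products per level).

Matrix multiplication for 332x332 matrices:

Strassen's algorithm requires power-of-2 dimensions. Pad 332x332 to 512x512 (next power of 2).

Standard algorithm: 332^3 = 36594368 multiplications
Strassen's algorithm: 7^(log2(512)) = 7^9 = 40353607 multiplications
Difference: 36594368 - 40353607 = -3759239 (Strassen uses MORE here due to padding overhead — for small or just-over-power-of-2 n, padding can outweigh the per-level savings)

Standard: 36594368 multiplications (332^3). Strassen: 40353607 multiplications (7^9, after padding to 512x512). Strassen reduces 8 recursive multiplications to 7 at each level.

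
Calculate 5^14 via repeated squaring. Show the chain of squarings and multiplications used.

Computing 5^14 by squaring (build up from 5^1; each line after the first costs one multiplication):

5^1 = 5
5^2 = (5^1)^2 = 5^2 = 25
5^3 = 5 * 5^2 = 5 * 25 = 125
5^6 = (5^3)^2 = 125^2 = 15625
5^7 = 5 * 5^6 = 5 * 15625 = 78125
5^14 = (5^7)^2 = 78125^2 = 6103515625

Result: 6103515625
Multiplications needed: 5 (5 lines after 5^1)

5^14 = 6103515625. Using exponentiation by squaring, this requires 5 multiplications. The key idea: if the exponent is even, square the half-power; if odd, multiply by the base once.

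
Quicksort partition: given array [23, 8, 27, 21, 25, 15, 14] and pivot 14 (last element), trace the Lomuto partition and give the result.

Lomuto partition with pivot = 14:

Initial array: [23, 8, 27, 21, 25, 15, 14]

arr[0]=23 > 14: no swap
arr[1]=8 <= 14: swap with position 0, array becomes [8, 23, 27, 21, 25, 15, 14]
arr[2]=27 > 14: no swap
arr[3]=21 > 14: no swap
arr[4]=25 > 14: no swap
arr[5]=15 > 14: no swap

Place pivot at position 1: [8, 14, 27, 21, 25, 15, 23]
Pivot position: 1

After partitioning with pivot 14, the array becomes [8, 14, 27, 21, 25, 15, 23]. The pivot is placed at index 1. All elements to the left of the pivot are <= 14, and all elements to the right are > 14.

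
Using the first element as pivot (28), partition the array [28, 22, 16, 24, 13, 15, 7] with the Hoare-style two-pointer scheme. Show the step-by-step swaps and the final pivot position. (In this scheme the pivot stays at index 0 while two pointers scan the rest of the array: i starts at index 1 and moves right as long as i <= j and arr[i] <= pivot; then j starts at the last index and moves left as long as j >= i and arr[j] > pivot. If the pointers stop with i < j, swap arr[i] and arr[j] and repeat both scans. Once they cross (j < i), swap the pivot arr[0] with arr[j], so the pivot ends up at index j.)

Hoare-style two-pointer partition with pivot = 28:

Initial array: [28, 22, 16, 24, 13, 15, 7]

Pointers start at i = 1, j = 6.
i ends at 7, j ends at 6: the pointers have crossed (j < i), so scanning stops.

Swap pivot arr[0] with arr[6] to place pivot at position 6: [7, 22, 16, 24, 13, 15, 28]
Pivot position: 6

After partitioning with pivot 28, the array becomes [7, 22, 16, 24, 13, 15, 28]. The pivot is placed at index 6. All elements to the left of the pivot are <= 28, and all elements to the right are > 28.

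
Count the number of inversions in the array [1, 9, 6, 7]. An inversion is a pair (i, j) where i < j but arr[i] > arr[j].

Finding inversions in [1, 9, 6, 7]:

(1, 2): arr[1]=9 > arr[2]=6
(1, 3): arr[1]=9 > arr[3]=7

Total inversions: 2

The array has 2 inversion(s): (1,2), (1,3). Each pair (i,j) satisfies i < j and arr[i] > arr[j].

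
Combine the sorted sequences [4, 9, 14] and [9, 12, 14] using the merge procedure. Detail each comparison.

Merging process:

Compare 4 vs 9: take 4 from left. Merged: [4]
Compare 9 vs 9: take 9 from left. Merged: [4, 9]
Compare 14 vs 9: take 9 from right. Merged: [4, 9, 9]
Compare 14 vs 12: take 12 from right. Merged: [4, 9, 9, 12]
Compare 14 vs 14: take 14 from left. Merged: [4, 9, 9, 12, 14]
Append remaining from right: [14]. Merged: [4, 9, 9, 12, 14, 14]

Final merged array: [4, 9, 9, 12, 14, 14]
Total comparisons: 5

The merged array is [4, 9, 9, 12, 14, 14], requiring 5 comparisons. The merge step runs in O(n) time where n is the total number of elements.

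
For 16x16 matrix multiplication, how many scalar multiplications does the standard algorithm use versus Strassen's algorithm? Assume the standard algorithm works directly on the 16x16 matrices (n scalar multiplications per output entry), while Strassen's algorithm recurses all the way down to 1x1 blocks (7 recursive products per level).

Matrix multiplication for 16x16 matrices:

Standard algorithm: 16^3 = 4096 multiplications
Strassen's algorithm: 7^(log2(16)) = 7^4 = 2401 multiplications
Savings: 4096 - 2401 = 1695 multiplications

Standard: 4096 multiplications (16^3). Strassen: 2401 multiplications (7^4). Strassen reduces 8 recursive multiplications to 7 at each level.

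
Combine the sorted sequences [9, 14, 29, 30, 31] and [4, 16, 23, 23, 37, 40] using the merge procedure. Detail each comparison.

Merging process:

Compare 9 vs 4: take 4 from right. Merged: [4]
Compare 9 vs 16: take 9 from left. Merged: [4, 9]
Compare 14 vs 16: take 14 from left. Merged: [4, 9, 14]
Compare 29 vs 16: take 16 from right. Merged: [4, 9, 14, 16]
Compare 29 vs 23: take 23 from right. Merged: [4, 9, 14, 16, 23]
Compare 29 vs 23: take 23 from right. Merged: [4, 9, 14, 16, 23, 23]
Compare 29 vs 37: take 29 from left. Merged: [4, 9, 14, 16, 23, 23, 29]
Compare 30 vs 37: take 30 from left. Merged: [4, 9, 14, 16, 23, 23, 29, 30]
Compare 31 vs 37: take 31 from left. Merged: [4, 9, 14, 16, 23, 23, 29, 30, 31]
Append remaining from right: [37, 40]. Merged: [4, 9, 14, 16, 23, 23, 29, 30, 31, 37, 40]

Final merged array: [4, 9, 14, 16, 23, 23, 29, 30, 31, 37, 40]
Total comparisons: 9

The merged array is [4, 9, 14, 16, 23, 23, 29, 30, 31, 37, 40], requiring 9 comparisons. The merge step runs in O(n) time where n is the total number of elements.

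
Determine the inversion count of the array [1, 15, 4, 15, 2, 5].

Finding inversions in [1, 15, 4, 15, 2, 5]:

(1, 2): arr[1]=15 > arr[2]=4
(1, 4): arr[1]=15 > arr[4]=2
(1, 5): arr[1]=15 > arr[5]=5
(2, 4): arr[2]=4 > arr[4]=2
(3, 4): arr[3]=15 > arr[4]=2
(3, 5): arr[3]=15 > arr[5]=5

Total inversions: 6

The array has 6 inversion(s): (1,2), (1,4), (1,5), (2,4), (3,4), (3,5). Each pair (i,j) satisfies i < j and arr[i] > arr[j].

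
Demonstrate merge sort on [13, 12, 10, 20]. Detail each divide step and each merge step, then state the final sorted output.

Merge sort trace:

Split: [13, 12, 10, 20] -> [13, 12] and [10, 20]
  Split: [13, 12] -> [13] and [12]
  Merge: [13] + [12] -> [12, 13]
  Split: [10, 20] -> [10] and [20]
  Merge: [10] + [20] -> [10, 20]
Merge: [12, 13] + [10, 20] -> [10, 12, 13, 20]

Final sorted array: [10, 12, 13, 20]

The merge sort proceeds by recursively splitting the array and merging sorted halves.
After all merges, the sorted array is [10, 12, 13, 20].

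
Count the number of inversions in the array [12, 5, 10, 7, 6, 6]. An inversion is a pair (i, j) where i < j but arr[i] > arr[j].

Finding inversions in [12, 5, 10, 7, 6, 6]:

(0, 1): arr[0]=12 > arr[1]=5
(0, 2): arr[0]=12 > arr[2]=10
(0, 3): arr[0]=12 > arr[3]=7
(0, 4): arr[0]=12 > arr[4]=6
(0, 5): arr[0]=12 > arr[5]=6
(2, 3): arr[2]=10 > arr[3]=7
(2, 4): arr[2]=10 > arr[4]=6
(2, 5): arr[2]=10 > arr[5]=6
(3, 4): arr[3]=7 > arr[4]=6
(3, 5): arr[3]=7 > arr[5]=6

Total inversions: 10

The array has 10 inversion(s): (0,1), (0,2), (0,3), (0,4), (0,5), (2,3), (2,4), (2,5), (3,4), (3,5). Each pair (i,j) satisfies i < j and arr[i] > arr[j].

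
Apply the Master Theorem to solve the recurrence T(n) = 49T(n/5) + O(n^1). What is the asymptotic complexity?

Master Theorem for T(n) = 49T(n/5) + O(n^1):

a = 49, b = 5, c = 1
log_b(a) = log_5(49) = 2.4181

Case 1: c = 1 < log_5(49) = 2.4181
T(n) = O(n^(log_5 49))

For T(n) = 49T(n/5) + O(n^1): log_5(49) = 2.4181. This is Case 1 of the Master Theorem (c < log_b(a), work dominated by leaves), giving O(n^(log_5 49)).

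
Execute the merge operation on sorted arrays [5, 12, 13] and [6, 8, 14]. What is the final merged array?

Merging process:

Compare 5 vs 6: take 5 from left. Merged: [5]
Compare 12 vs 6: take 6 from right. Merged: [5, 6]
Compare 12 vs 8: take 8 from right. Merged: [5, 6, 8]
Compare 12 vs 14: take 12 from left. Merged: [5, 6, 8, 12]
Compare 13 vs 14: take 13 from left. Merged: [5, 6, 8, 12, 13]
Append remaining from right: [14]. Merged: [5, 6, 8, 12, 13, 14]

Final merged array: [5, 6, 8, 12, 13, 14]
Total comparisons: 5

The merged array is [5, 6, 8, 12, 13, 14], requiring 5 comparisons. The merge step runs in O(n) time where n is the total number of elements.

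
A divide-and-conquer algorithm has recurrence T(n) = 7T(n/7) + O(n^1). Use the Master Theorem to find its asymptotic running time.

Master Theorem for T(n) = 7T(n/7) + O(n^1):

a = 7, b = 7, c = 1
log_b(a) = log_7(7) = 1.0000

Case 2: c = 1 = log_7(7) = 1.0000
T(n) = O(n^1 log n) = O(n log n)

For T(n) = 7T(n/7) + O(n^1): log_7(7) = 1.0000. This is Case 2 of the Master Theorem (c = log_b(a), equal work at all levels), giving O(n log n).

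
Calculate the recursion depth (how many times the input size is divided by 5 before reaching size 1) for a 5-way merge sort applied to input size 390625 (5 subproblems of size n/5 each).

For divide and conquer with division factor 5:

Problem sizes at each level:
Level 0: 390625
Level 1: 78125
Level 2: 15625
Level 3: 3125
Level 4: 625
Level 5: 125
Level 6: 25
Level 7: 5
Level 8: 1

The root is level 0 and the size-1 base case is level 8 (the tree spans levels 0 through 8, i.e. 9 levels counting the root), so the depth is the number of divisions: log_5(390625) = 8

The recursion tree depth is log_5(390625) = 8. At each level, the problem size is divided by 5, so it takes 8 divisions to reduce to a base case of size 1. The algorithm makes 5 recursive calls at each level.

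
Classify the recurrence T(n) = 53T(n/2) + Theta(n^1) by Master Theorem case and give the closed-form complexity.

Master Theorem for T(n) = 53T(n/2) + O(n^1):

a = 53, b = 2, c = 1
log_b(a) = log_2(53) = 5.7279

Case 1: c = 1 < log_2(53) = 5.7279
T(n) = O(n^(log_2 53))

For T(n) = 53T(n/2) + O(n^1): log_2(53) = 5.7279. This is Case 1 of the Master Theorem (c < log_b(a), work dominated by leaves), giving O(n^(log_2 53)).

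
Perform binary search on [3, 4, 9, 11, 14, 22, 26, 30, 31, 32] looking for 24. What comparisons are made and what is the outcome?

Binary search for 24 in [3, 4, 9, 11, 14, 22, 26, 30, 31, 32]:

lo=0, hi=9, mid=4, arr[mid]=14 -> 14 < 24, search right half
lo=5, hi=9, mid=7, arr[mid]=30 -> 30 > 24, search left half
lo=5, hi=6, mid=5, arr[mid]=22 -> 22 < 24, search right half
lo=6, hi=6, mid=6, arr[mid]=26 -> 26 > 24, search left half
lo=6 > hi=5, target 24 not found

Binary search determines that 24 is not in the array after 4 comparisons. The search space was exhausted without finding the target.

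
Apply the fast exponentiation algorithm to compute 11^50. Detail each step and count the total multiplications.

Computing 11^50 by squaring (build up from 11^1; each line after the first costs one multiplication):

11^1 = 11
11^2 = (11^1)^2 = 11^2 = 121
11^3 = 11 * 11^2 = 11 * 121 = 1331
11^6 = (11^3)^2 = 1331^2 = 1771561
11^12 = (11^6)^2 = 1771561^2 = 3138428376721
11^24 = (11^12)^2 = 3138428376721^2 = 9849732675807611094711841
11^25 = 11 * 11^24 = 11 * 9849732675807611094711841 = 108347059433883722041830251
11^50 = (11^25)^2 = 108347059433883722041830251^2 = 11739085287969531650666649599035831993898213898723001

Result: 11739085287969531650666649599035831993898213898723001
Multiplications needed: 7 (7 lines after 11^1)

11^50 = 11739085287969531650666649599035831993898213898723001. Using exponentiation by squaring, this requires 7 multiplications. The key idea: if the exponent is even, square the half-power; if odd, multiply by the base once.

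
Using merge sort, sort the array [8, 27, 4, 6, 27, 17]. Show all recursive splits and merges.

Merge sort trace:

Split: [8, 27, 4, 6, 27, 17] -> [8, 27, 4] and [6, 27, 17]
  Split: [8, 27, 4] -> [8] and [27, 4]
    Split: [27, 4] -> [27] and [4]
    Merge: [27] + [4] -> [4, 27]
  Merge: [8] + [4, 27] -> [4, 8, 27]
  Split: [6, 27, 17] -> [6] and [27, 17]
    Split: [27, 17] -> [27] and [17]
    Merge: [27] + [17] -> [17, 27]
  Merge: [6] + [17, 27] -> [6, 17, 27]
Merge: [4, 8, 27] + [6, 17, 27] -> [4, 6, 8, 17, 27, 27]

Final sorted array: [4, 6, 8, 17, 27, 27]

The merge sort proceeds by recursively splitting the array and merging sorted halves.
After all merges, the sorted array is [4, 6, 8, 17, 27, 27].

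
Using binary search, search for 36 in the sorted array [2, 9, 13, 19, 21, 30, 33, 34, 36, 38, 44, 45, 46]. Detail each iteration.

Binary search for 36 in [2, 9, 13, 19, 21, 30, 33, 34, 36, 38, 44, 45, 46]:

lo=0, hi=12, mid=6, arr[mid]=33 -> 33 < 36, search right half
lo=7, hi=12, mid=9, arr[mid]=38 -> 38 > 36, search left half
lo=7, hi=8, mid=7, arr[mid]=34 -> 34 < 36, search right half
lo=8, hi=8, mid=8, arr[mid]=36 -> Found target at index 8!

Binary search finds 36 at index 8 after 4 comparisons. The search repeatedly halves the search space by comparing with the middle element.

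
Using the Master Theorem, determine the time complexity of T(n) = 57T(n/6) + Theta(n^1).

Master Theorem for T(n) = 57T(n/6) + O(n^1):

a = 57, b = 6, c = 1
log_b(a) = log_6(57) = 2.2565

Case 1: c = 1 < log_6(57) = 2.2565
T(n) = O(n^(log_6 57))

For T(n) = 57T(n/6) + O(n^1): log_6(57) = 2.2565. This is Case 1 of the Master Theorem (c < log_b(a), work dominated by leaves), giving O(n^(log_6 57)).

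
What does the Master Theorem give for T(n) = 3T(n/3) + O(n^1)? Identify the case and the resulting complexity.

Master Theorem for T(n) = 3T(n/3) + O(n^1):

a = 3, b = 3, c = 1
log_b(a) = log_3(3) = 1.0000

Case 2: c = 1 = log_3(3) = 1.0000
T(n) = O(n^1 log n) = O(n log n)

For T(n) = 3T(n/3) + O(n^1): log_3(3) = 1.0000. This is Case 2 of the Master Theorem (c = log_b(a), equal work at all levels), giving O(n log n).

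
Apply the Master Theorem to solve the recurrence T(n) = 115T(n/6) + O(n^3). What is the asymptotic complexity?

Master Theorem for T(n) = 115T(n/6) + O(n^3):

a = 115, b = 6, c = 3
log_b(a) = log_6(115) = 2.6482

Case 3: c = 3 > log_6(115) = 2.6482
T(n) = O(n^3) = O(n^3)

For T(n) = 115T(n/6) + O(n^3): log_6(115) = 2.6482. This is Case 3 of the Master Theorem (c > log_b(a), work dominated by root), giving O(n^3).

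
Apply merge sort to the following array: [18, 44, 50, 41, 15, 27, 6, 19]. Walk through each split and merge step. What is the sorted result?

Merge sort trace:

Split: [18, 44, 50, 41, 15, 27, 6, 19] -> [18, 44, 50, 41] and [15, 27, 6, 19]
  Split: [18, 44, 50, 41] -> [18, 44] and [50, 41]
    Split: [18, 44] -> [18] and [44]
    Merge: [18] + [44] -> [18, 44]
    Split: [50, 41] -> [50] and [41]
    Merge: [50] + [41] -> [41, 50]
  Merge: [18, 44] + [41, 50] -> [18, 41, 44, 50]
  Split: [15, 27, 6, 19] -> [15, 27] and [6, 19]
    Split: [15, 27] -> [15] and [27]
    Merge: [15] + [27] -> [15, 27]
    Split: [6, 19] -> [6] and [19]
    Merge: [6] + [19] -> [6, 19]
  Merge: [15, 27] + [6, 19] -> [6, 15, 19, 27]
Merge: [18, 41, 44, 50] + [6, 15, 19, 27] -> [6, 15, 18, 19, 27, 41, 44, 50]

Final sorted array: [6, 15, 18, 19, 27, 41, 44, 50]

The merge sort proceeds by recursively splitting the array and merging sorted halves.
After all merges, the sorted array is [6, 15, 18, 19, 27, 41, 44, 50].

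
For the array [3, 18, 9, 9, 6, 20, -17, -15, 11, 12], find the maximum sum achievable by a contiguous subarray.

Using Kadane's algorithm on [3, 18, 9, 9, 6, 20, -17, -15, 11, 12]:

Scanning through the array:
Position 1 (value 18): max_ending_here = 21, max_so_far = 21
Position 2 (value 9): max_ending_here = 30, max_so_far = 30
Position 3 (value 9): max_ending_here = 39, max_so_far = 39
Position 4 (value 6): max_ending_here = 45, max_so_far = 45
Position 5 (value 20): max_ending_here = 65, max_so_far = 65
Position 6 (value -17): max_ending_here = 48, max_so_far = 65
Position 7 (value -15): max_ending_here = 33, max_so_far = 65
Position 8 (value 11): max_ending_here = 44, max_so_far = 65
Position 9 (value 12): max_ending_here = 56, max_so_far = 65

Maximum subarray: [3, 18, 9, 9, 6, 20]
Maximum sum: 65

The maximum subarray is [3, 18, 9, 9, 6, 20] with sum 65. This subarray runs from index 0 to index 5.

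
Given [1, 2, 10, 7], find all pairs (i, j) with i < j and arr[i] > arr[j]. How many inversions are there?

Finding inversions in [1, 2, 10, 7]:

(2, 3): arr[2]=10 > arr[3]=7

Total inversions: 1

The array has 1 inversion(s): (2,3). Each pair (i,j) satisfies i < j and arr[i] > arr[j].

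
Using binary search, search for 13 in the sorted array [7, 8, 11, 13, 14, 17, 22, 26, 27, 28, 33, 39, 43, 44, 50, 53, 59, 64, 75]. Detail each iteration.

Binary search for 13 in [7, 8, 11, 13, 14, 17, 22, 26, 27, 28, 33, 39, 43, 44, 50, 53, 59, 64, 75]:

lo=0, hi=18, mid=9, arr[mid]=28 -> 28 > 13, search left half
lo=0, hi=8, mid=4, arr[mid]=14 -> 14 > 13, search left half
lo=0, hi=3, mid=1, arr[mid]=8 -> 8 < 13, search right half
lo=2, hi=3, mid=2, arr[mid]=11 -> 11 < 13, search right half
lo=3, hi=3, mid=3, arr[mid]=13 -> Found target at index 3!

Binary search finds 13 at index 3 after 5 comparisons. The search repeatedly halves the search space by comparing with the middle element.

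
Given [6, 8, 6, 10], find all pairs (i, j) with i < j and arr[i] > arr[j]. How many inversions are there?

Finding inversions in [6, 8, 6, 10]:

(1, 2): arr[1]=8 > arr[2]=6

Total inversions: 1

The array has 1 inversion(s): (1,2). Each pair (i,j) satisfies i < j and arr[i] > arr[j].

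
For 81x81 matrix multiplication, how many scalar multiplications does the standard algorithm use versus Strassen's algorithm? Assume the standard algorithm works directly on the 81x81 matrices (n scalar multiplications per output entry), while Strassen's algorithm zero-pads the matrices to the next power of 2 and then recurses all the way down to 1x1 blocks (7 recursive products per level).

Matrix multiplication for 81x81 matrices:

Strassen's algorithm requires power-of-2 dimensions. Pad 81x81 to 128x128 (next power of 2).

Standard algorithm: 81^3 = 531441 multiplications
Strassen's algorithm: 7^(log2(128)) = 7^7 = 823543 multiplications
Difference: 531441 - 823543 = -292102 (Strassen uses MORE here due to padding overhead — for small or just-over-power-of-2 n, padding can outweigh the per-level savings)

Standard: 531441 multiplications (81^3). Strassen: 823543 multiplications (7^7, after padding to 128x128). Strassen reduces 8 recursive multiplications to 7 at each level.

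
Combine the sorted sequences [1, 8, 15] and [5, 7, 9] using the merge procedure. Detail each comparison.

Merging process:

Compare 1 vs 5: take 1 from left. Merged: [1]
Compare 8 vs 5: take 5 from right. Merged: [1, 5]
Compare 8 vs 7: take 7 from right. Merged: [1, 5, 7]
Compare 8 vs 9: take 8 from left. Merged: [1, 5, 7, 8]
Compare 15 vs 9: take 9 from right. Merged: [1, 5, 7, 8, 9]
Append remaining from left: [15]. Merged: [1, 5, 7, 8, 9, 15]

Final merged array: [1, 5, 7, 8, 9, 15]
Total comparisons: 5

The merged array is [1, 5, 7, 8, 9, 15], requiring 5 comparisons. The merge step runs in O(n) time where n is the total number of elements.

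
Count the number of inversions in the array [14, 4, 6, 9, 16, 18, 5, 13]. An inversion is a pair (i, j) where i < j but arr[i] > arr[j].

Finding inversions in [14, 4, 6, 9, 16, 18, 5, 13]:

(0, 1): arr[0]=14 > arr[1]=4
(0, 2): arr[0]=14 > arr[2]=6
(0, 3): arr[0]=14 > arr[3]=9
(0, 6): arr[0]=14 > arr[6]=5
(0, 7): arr[0]=14 > arr[7]=13
(2, 6): arr[2]=6 > arr[6]=5
(3, 6): arr[3]=9 > arr[6]=5
(4, 6): arr[4]=16 > arr[6]=5
(4, 7): arr[4]=16 > arr[7]=13
(5, 6): arr[5]=18 > arr[6]=5
(5, 7): arr[5]=18 > arr[7]=13

Total inversions: 11

The array has 11 inversion(s): (0,1), (0,2), (0,3), (0,6), (0,7), (2,6), (3,6), (4,6), (4,7), (5,6), (5,7). Each pair (i,j) satisfies i < j and arr[i] > arr[j].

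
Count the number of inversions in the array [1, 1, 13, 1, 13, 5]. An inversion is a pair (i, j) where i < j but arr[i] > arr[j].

Finding inversions in [1, 1, 13, 1, 13, 5]:

(2, 3): arr[2]=13 > arr[3]=1
(2, 5): arr[2]=13 > arr[5]=5
(4, 5): arr[4]=13 > arr[5]=5

Total inversions: 3

The array has 3 inversion(s): (2,3), (2,5), (4,5). Each pair (i,j) satisfies i < j and arr[i] > arr[j].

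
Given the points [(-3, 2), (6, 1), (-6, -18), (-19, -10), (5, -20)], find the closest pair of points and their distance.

Computing all pairwise distances among 5 points:

d((-3, 2), (6, 1)) = 9.0554 <-- minimum
d((-3, 2), (-6, -18)) = 20.2237
d((-3, 2), (-19, -10)) = 20.0
d((-3, 2), (5, -20)) = 23.4094
d((6, 1), (-6, -18)) = 22.4722
d((6, 1), (-19, -10)) = 27.313
d((6, 1), (5, -20)) = 21.0238
d((-6, -18), (-19, -10)) = 15.2643
d((-6, -18), (5, -20)) = 11.1803
d((-19, -10), (5, -20)) = 26.0

Closest pair: (-3, 2) and (6, 1) with distance 9.0554

The closest pair is (-3, 2) and (6, 1) with Euclidean distance 9.0554. For 5 points, brute-force pairwise comparison is shown above. For large n, the divide-and-conquer algorithm (sort by x, recurse on halves, check the dividing strip) achieves O(n log n).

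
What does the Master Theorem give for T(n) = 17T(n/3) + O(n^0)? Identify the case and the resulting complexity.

Master Theorem for T(n) = 17T(n/3) + O(n^0):

a = 17, b = 3, c = 0
log_b(a) = log_3(17) = 2.5789

Case 1: c = 0 < log_3(17) = 2.5789
T(n) = O(n^(log_3 17))

For T(n) = 17T(n/3) + O(n^0): log_3(17) = 2.5789. This is Case 1 of the Master Theorem (c < log_b(a), work dominated by leaves), giving O(n^(log_3 17)).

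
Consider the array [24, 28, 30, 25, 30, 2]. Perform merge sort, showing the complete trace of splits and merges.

Merge sort trace:

Split: [24, 28, 30, 25, 30, 2] -> [24, 28, 30] and [25, 30, 2]
  Split: [24, 28, 30] -> [24] and [28, 30]
    Split: [28, 30] -> [28] and [30]
    Merge: [28] + [30] -> [28, 30]
  Merge: [24] + [28, 30] -> [24, 28, 30]
  Split: [25, 30, 2] -> [25] and [30, 2]
    Split: [30, 2] -> [30] and [2]
    Merge: [30] + [2] -> [2, 30]
  Merge: [25] + [2, 30] -> [2, 25, 30]
Merge: [24, 28, 30] + [2, 25, 30] -> [2, 24, 25, 28, 30, 30]

Final sorted array: [2, 24, 25, 28, 30, 30]

The merge sort proceeds by recursively splitting the array and merging sorted halves.
After all merges, the sorted array is [2, 24, 25, 28, 30, 30].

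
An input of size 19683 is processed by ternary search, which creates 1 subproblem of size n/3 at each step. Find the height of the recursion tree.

For divide and conquer with division factor 3:

Problem sizes at each level:
Level 0: 19683
Level 1: 6561
Level 2: 2187
Level 3: 729
Level 4: 243
Level 5: 81
Level 6: 27
Level 7: 9
Level 8: 3
Level 9: 1

The root is level 0 and the size-1 base case is level 9 (the tree spans levels 0 through 9, i.e. 10 levels counting the root), so the depth is the number of divisions: log_3(19683) = 9

The recursion tree depth is log_3(19683) = 9. At each level, the problem size is divided by 3, so it takes 9 divisions to reduce to a base case of size 1. The algorithm makes 1 recursive call at each level.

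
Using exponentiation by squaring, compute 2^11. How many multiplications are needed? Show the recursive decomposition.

Computing 2^11 by squaring (build up from 2^1; each line after the first costs one multiplication):

2^1 = 2
2^2 = (2^1)^2 = 2^2 = 4
2^4 = (2^2)^2 = 4^2 = 16
2^5 = 2 * 2^4 = 2 * 16 = 32
2^10 = (2^5)^2 = 32^2 = 1024
2^11 = 2 * 2^10 = 2 * 1024 = 2048

Result: 2048
Multiplications needed: 5 (5 lines after 2^1)

2^11 = 2048. Using exponentiation by squaring, this requires 5 multiplications. The key idea: if the exponent is even, square the half-power; if odd, multiply by the base once.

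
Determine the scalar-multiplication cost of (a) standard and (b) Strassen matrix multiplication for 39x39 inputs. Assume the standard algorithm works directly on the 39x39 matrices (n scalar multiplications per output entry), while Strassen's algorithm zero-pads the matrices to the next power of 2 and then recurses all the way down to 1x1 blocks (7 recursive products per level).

Matrix multiplication for 39x39 matrices:

Strassen's algorithm requires power-of-2 dimensions. Pad 39x39 to 64x64 (next power of 2).

Standard algorithm: 39^3 = 59319 multiplications
Strassen's algorithm: 7^(log2(64)) = 7^6 = 117649 multiplications
Difference: 59319 - 117649 = -58330 (Strassen uses MORE here due to padding overhead — for small or just-over-power-of-2 n, padding can outweigh the per-level savings)

Standard: 59319 multiplications (39^3). Strassen: 117649 multiplications (7^6, after padding to 64x64). Strassen reduces 8 recursive multiplications to 7 at each level.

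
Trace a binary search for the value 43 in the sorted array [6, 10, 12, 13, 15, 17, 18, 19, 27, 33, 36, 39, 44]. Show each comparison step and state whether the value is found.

Binary search for 43 in [6, 10, 12, 13, 15, 17, 18, 19, 27, 33, 36, 39, 44]:

lo=0, hi=12, mid=6, arr[mid]=18 -> 18 < 43, search right half
lo=7, hi=12, mid=9, arr[mid]=33 -> 33 < 43, search right half
lo=10, hi=12, mid=11, arr[mid]=39 -> 39 < 43, search right half
lo=12, hi=12, mid=12, arr[mid]=44 -> 44 > 43, search left half
lo=12 > hi=11, target 43 not found

Binary search determines that 43 is not in the array after 4 comparisons. The search space was exhausted without finding the target.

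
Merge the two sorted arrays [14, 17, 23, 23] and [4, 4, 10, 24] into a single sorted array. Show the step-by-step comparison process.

Merging process:

Compare 14 vs 4: take 4 from right. Merged: [4]
Compare 14 vs 4: take 4 from right. Merged: [4, 4]
Compare 14 vs 10: take 10 from right. Merged: [4, 4, 10]
Compare 14 vs 24: take 14 from left. Merged: [4, 4, 10, 14]
Compare 17 vs 24: take 17 from left. Merged: [4, 4, 10, 14, 17]
Compare 23 vs 24: take 23 from left. Merged: [4, 4, 10, 14, 17, 23]
Compare 23 vs 24: take 23 from left. Merged: [4, 4, 10, 14, 17, 23, 23]
Append remaining from right: [24]. Merged: [4, 4, 10, 14, 17, 23, 23, 24]

Final merged array: [4, 4, 10, 14, 17, 23, 23, 24]
Total comparisons: 7

The merged array is [4, 4, 10, 14, 17, 23, 23, 24], requiring 7 comparisons. The merge step runs in O(n) time where n is the total number of elements.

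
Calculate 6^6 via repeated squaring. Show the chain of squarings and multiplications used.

Computing 6^6 by squaring (build up from 6^1; each line after the first costs one multiplication):

6^1 = 6
6^2 = (6^1)^2 = 6^2 = 36
6^3 = 6 * 6^2 = 6 * 36 = 216
6^6 = (6^3)^2 = 216^2 = 46656

Result: 46656
Multiplications needed: 3 (3 lines after 6^1)

6^6 = 46656. Using exponentiation by squaring, this requires 3 multiplications. The key idea: if the exponent is even, square the half-power; if odd, multiply by the base once.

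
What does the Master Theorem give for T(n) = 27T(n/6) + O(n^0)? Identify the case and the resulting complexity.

Master Theorem for T(n) = 27T(n/6) + O(n^0):

a = 27, b = 6, c = 0
log_b(a) = log_6(27) = 1.8394

Case 1: c = 0 < log_6(27) = 1.8394
T(n) = O(n^(log_6 27))

For T(n) = 27T(n/6) + O(n^0): log_6(27) = 1.8394. This is Case 1 of the Master Theorem (c < log_b(a), work dominated by leaves), giving O(n^(log_6 27)).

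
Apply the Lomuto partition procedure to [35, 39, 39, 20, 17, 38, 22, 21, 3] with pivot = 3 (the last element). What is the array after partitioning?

Lomuto partition with pivot = 3:

Initial array: [35, 39, 39, 20, 17, 38, 22, 21, 3]

arr[0]=35 > 3: no swap
arr[1]=39 > 3: no swap
arr[2]=39 > 3: no swap
arr[3]=20 > 3: no swap
arr[4]=17 > 3: no swap
arr[5]=38 > 3: no swap
arr[6]=22 > 3: no swap
arr[7]=21 > 3: no swap

Place pivot at position 0: [3, 39, 39, 20, 17, 38, 22, 21, 35]
Pivot position: 0

After partitioning with pivot 3, the array becomes [3, 39, 39, 20, 17, 38, 22, 21, 35]. The pivot is placed at index 0. All elements to the left of the pivot are <= 3, and all elements to the right are > 3.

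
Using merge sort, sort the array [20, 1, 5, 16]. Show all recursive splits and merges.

Merge sort trace:

Split: [20, 1, 5, 16] -> [20, 1] and [5, 16]
  Split: [20, 1] -> [20] and [1]
  Merge: [20] + [1] -> [1, 20]
  Split: [5, 16] -> [5] and [16]
  Merge: [5] + [16] -> [5, 16]
Merge: [1, 20] + [5, 16] -> [1, 5, 16, 20]

Final sorted array: [1, 5, 16, 20]

The merge sort proceeds by recursively splitting the array and merging sorted halves.
After all merges, the sorted array is [1, 5, 16, 20].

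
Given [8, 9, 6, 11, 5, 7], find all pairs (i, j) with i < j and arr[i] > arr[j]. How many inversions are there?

Finding inversions in [8, 9, 6, 11, 5, 7]:

(0, 2): arr[0]=8 > arr[2]=6
(0, 4): arr[0]=8 > arr[4]=5
(0, 5): arr[0]=8 > arr[5]=7
(1, 2): arr[1]=9 > arr[2]=6
(1, 4): arr[1]=9 > arr[4]=5
(1, 5): arr[1]=9 > arr[5]=7
(2, 4): arr[2]=6 > arr[4]=5
(3, 4): arr[3]=11 > arr[4]=5
(3, 5): arr[3]=11 > arr[5]=7

Total inversions: 9

The array has 9 inversion(s): (0,2), (0,4), (0,5), (1,2), (1,4), (1,5), (2,4), (3,4), (3,5). Each pair (i,j) satisfies i < j and arr[i] > arr[j].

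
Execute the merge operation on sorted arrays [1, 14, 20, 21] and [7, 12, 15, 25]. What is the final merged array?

Merging process:

Compare 1 vs 7: take 1 from left. Merged: [1]
Compare 14 vs 7: take 7 from right. Merged: [1, 7]
Compare 14 vs 12: take 12 from right. Merged: [1, 7, 12]
Compare 14 vs 15: take 14 from left. Merged: [1, 7, 12, 14]
Compare 20 vs 15: take 15 from right. Merged: [1, 7, 12, 14, 15]
Compare 20 vs 25: take 20 from left. Merged: [1, 7, 12, 14, 15, 20]
Compare 21 vs 25: take 21 from left. Merged: [1, 7, 12, 14, 15, 20, 21]
Append remaining from right: [25]. Merged: [1, 7, 12, 14, 15, 20, 21, 25]

Final merged array: [1, 7, 12, 14, 15, 20, 21, 25]
Total comparisons: 7

The merged array is [1, 7, 12, 14, 15, 20, 21, 25], requiring 7 comparisons. The merge step runs in O(n) time where n is the total number of elements.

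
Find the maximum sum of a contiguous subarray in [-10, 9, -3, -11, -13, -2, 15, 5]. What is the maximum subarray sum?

Using Kadane's algorithm on [-10, 9, -3, -11, -13, -2, 15, 5]:

Scanning through the array:
Position 1 (value 9): max_ending_here = 9, max_so_far = 9
Position 2 (value -3): max_ending_here = 6, max_so_far = 9
Position 3 (value -11): max_ending_here = -5, max_so_far = 9
Position 4 (value -13): max_ending_here = -13, max_so_far = 9
Position 5 (value -2): max_ending_here = -2, max_so_far = 9
Position 6 (value 15): max_ending_here = 15, max_so_far = 15
Position 7 (value 5): max_ending_here = 20, max_so_far = 20

Maximum subarray: [15, 5]
Maximum sum: 20

The maximum subarray is [15, 5] with sum 20. This subarray runs from index 6 to index 7.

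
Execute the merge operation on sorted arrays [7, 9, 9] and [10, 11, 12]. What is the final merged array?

Merging process:

Compare 7 vs 10: take 7 from left. Merged: [7]
Compare 9 vs 10: take 9 from left. Merged: [7, 9]
Compare 9 vs 10: take 9 from left. Merged: [7, 9, 9]
Append remaining from right: [10, 11, 12]. Merged: [7, 9, 9, 10, 11, 12]

Final merged array: [7, 9, 9, 10, 11, 12]
Total comparisons: 3

The merged array is [7, 9, 9, 10, 11, 12], requiring 3 comparisons. The merge step runs in O(n) time where n is the total number of elements.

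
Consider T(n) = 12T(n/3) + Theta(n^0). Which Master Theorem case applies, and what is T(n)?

Master Theorem for T(n) = 12T(n/3) + O(n^0):

a = 12, b = 3, c = 0
log_b(a) = log_3(12) = 2.2619

Case 1: c = 0 < log_3(12) = 2.2619
T(n) = O(n^(log_3 12))

For T(n) = 12T(n/3) + O(n^0): log_3(12) = 2.2619. This is Case 1 of the Master Theorem (c < log_b(a), work dominated by leaves), giving O(n^(log_3 12)).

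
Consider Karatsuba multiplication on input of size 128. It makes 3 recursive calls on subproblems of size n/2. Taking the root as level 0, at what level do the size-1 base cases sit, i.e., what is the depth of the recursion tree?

For divide and conquer with division factor 2:

Problem sizes at each level:
Level 0: 128
Level 1: 64
Level 2: 32
Level 3: 16
Level 4: 8
Level 5: 4
Level 6: 2
Level 7: 1

The root is level 0 and the size-1 base case is level 7 (the tree spans levels 0 through 7, i.e. 8 levels counting the root), so the depth is the number of divisions: log_2(128) = 7

The recursion tree depth is log_2(128) = 7. At each level, the problem size is divided by 2, so it takes 7 divisions to reduce to a base case of size 1. The algorithm makes 3 recursive calls at each level.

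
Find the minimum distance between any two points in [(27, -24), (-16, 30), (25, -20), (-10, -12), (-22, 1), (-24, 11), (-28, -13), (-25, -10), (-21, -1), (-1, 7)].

Computing all pairwise distances among 10 points:

d((27, -24), (-16, 30)) = 69.029
d((27, -24), (25, -20)) = 4.4721
d((27, -24), (-10, -12)) = 38.8973
d((27, -24), (-22, 1)) = 55.0091
d((27, -24), (-24, 11)) = 61.8547
d((27, -24), (-28, -13)) = 56.0892
d((27, -24), (-25, -10)) = 53.8516
d((27, -24), (-21, -1)) = 53.2259
d((27, -24), (-1, 7)) = 41.7732
d((-16, 30), (25, -20)) = 64.6607
d((-16, 30), (-10, -12)) = 42.4264
d((-16, 30), (-22, 1)) = 29.6142
d((-16, 30), (-24, 11)) = 20.6155
d((-16, 30), (-28, -13)) = 44.643
d((-16, 30), (-25, -10)) = 41.0
d((-16, 30), (-21, -1)) = 31.4006
d((-16, 30), (-1, 7)) = 27.4591
d((25, -20), (-10, -12)) = 35.9026
d((25, -20), (-22, 1)) = 51.4782
d((25, -20), (-24, 11)) = 57.9828
d((25, -20), (-28, -13)) = 53.4603
d((25, -20), (-25, -10)) = 50.9902
d((25, -20), (-21, -1)) = 49.7695
d((25, -20), (-1, 7)) = 37.4833
d((-10, -12), (-22, 1)) = 17.6918
d((-10, -12), (-24, 11)) = 26.9258
d((-10, -12), (-28, -13)) = 18.0278
d((-10, -12), (-25, -10)) = 15.1327
d((-10, -12), (-21, -1)) = 15.5563
d((-10, -12), (-1, 7)) = 21.0238
d((-22, 1), (-24, 11)) = 10.198
d((-22, 1), (-28, -13)) = 15.2315
d((-22, 1), (-25, -10)) = 11.4018
d((-22, 1), (-21, -1)) = 2.2361 <-- minimum
d((-22, 1), (-1, 7)) = 21.8403
d((-24, 11), (-28, -13)) = 24.3311
d((-24, 11), (-25, -10)) = 21.0238
d((-24, 11), (-21, -1)) = 12.3693
d((-24, 11), (-1, 7)) = 23.3452
d((-28, -13), (-25, -10)) = 4.2426
d((-28, -13), (-21, -1)) = 13.8924
d((-28, -13), (-1, 7)) = 33.6006
d((-25, -10), (-21, -1)) = 9.8489
d((-25, -10), (-1, 7)) = 29.4109
d((-21, -1), (-1, 7)) = 21.5407

Closest pair: (-22, 1) and (-21, -1) with distance 2.2361

The closest pair is (-22, 1) and (-21, -1) with Euclidean distance 2.2361. For 10 points, brute-force pairwise comparison is shown above. For large n, the divide-and-conquer algorithm (sort by x, recurse on halves, check the dividing strip) achieves O(n log n).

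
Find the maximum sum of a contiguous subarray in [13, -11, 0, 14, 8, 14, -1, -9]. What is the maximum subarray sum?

Using Kadane's algorithm on [13, -11, 0, 14, 8, 14, -1, -9]:

Scanning through the array:
Position 1 (value -11): max_ending_here = 2, max_so_far = 13
Position 2 (value 0): max_ending_here = 2, max_so_far = 13
Position 3 (value 14): max_ending_here = 16, max_so_far = 16
Position 4 (value 8): max_ending_here = 24, max_so_far = 24
Position 5 (value 14): max_ending_here = 38, max_so_far = 38
Position 6 (value -1): max_ending_here = 37, max_so_far = 38
Position 7 (value -9): max_ending_here = 28, max_so_far = 38

Maximum subarray: [13, -11, 0, 14, 8, 14]
Maximum sum: 38

The maximum subarray is [13, -11, 0, 14, 8, 14] with sum 38. This subarray runs from index 0 to index 5.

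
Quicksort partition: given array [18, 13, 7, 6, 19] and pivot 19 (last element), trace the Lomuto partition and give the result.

Lomuto partition with pivot = 19:

Initial array: [18, 13, 7, 6, 19]

arr[0]=18 <= 19: swap with position 0, array becomes [18, 13, 7, 6, 19]
arr[1]=13 <= 19: swap with position 1, array becomes [18, 13, 7, 6, 19]
arr[2]=7 <= 19: swap with position 2, array becomes [18, 13, 7, 6, 19]
arr[3]=6 <= 19: swap with position 3, array becomes [18, 13, 7, 6, 19]

Place pivot at position 4: [18, 13, 7, 6, 19]
Pivot position: 4

After partitioning with pivot 19, the array becomes [18, 13, 7, 6, 19]. The pivot is placed at index 4. All elements to the left of the pivot are <= 19, and all elements to the right are > 19.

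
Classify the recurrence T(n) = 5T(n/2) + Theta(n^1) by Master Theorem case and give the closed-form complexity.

Master Theorem for T(n) = 5T(n/2) + O(n^1):

a = 5, b = 2, c = 1
log_b(a) = log_2(5) = 2.3219

Case 1: c = 1 < log_2(5) = 2.3219
T(n) = O(n^(log_2 5))

For T(n) = 5T(n/2) + O(n^1): log_2(5) = 2.3219. This is Case 1 of the Master Theorem (c < log_b(a), work dominated by leaves), giving O(n^(log_2 5)).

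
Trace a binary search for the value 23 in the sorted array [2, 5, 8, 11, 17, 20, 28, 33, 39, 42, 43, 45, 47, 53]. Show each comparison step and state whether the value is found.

Binary search for 23 in [2, 5, 8, 11, 17, 20, 28, 33, 39, 42, 43, 45, 47, 53]:

lo=0, hi=13, mid=6, arr[mid]=28 -> 28 > 23, search left half
lo=0, hi=5, mid=2, arr[mid]=8 -> 8 < 23, search right half
lo=3, hi=5, mid=4, arr[mid]=17 -> 17 < 23, search right half
lo=5, hi=5, mid=5, arr[mid]=20 -> 20 < 23, search right half
lo=6 > hi=5, target 23 not found

Binary search determines that 23 is not in the array after 4 comparisons. The search space was exhausted without finding the target.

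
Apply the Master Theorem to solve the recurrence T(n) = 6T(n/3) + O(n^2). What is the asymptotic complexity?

Master Theorem for T(n) = 6T(n/3) + O(n^2):

a = 6, b = 3, c = 2
log_b(a) = log_3(6) = 1.6309

Case 3: c = 2 > log_3(6) = 1.6309
T(n) = O(n^2) = O(n^2)

For T(n) = 6T(n/3) + O(n^2): log_3(6) = 1.6309. This is Case 3 of the Master Theorem (c > log_b(a), work dominated by root), giving O(n^2).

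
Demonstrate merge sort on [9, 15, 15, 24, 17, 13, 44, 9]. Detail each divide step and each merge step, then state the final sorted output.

Merge sort trace:

Split: [9, 15, 15, 24, 17, 13, 44, 9] -> [9, 15, 15, 24] and [17, 13, 44, 9]
  Split: [9, 15, 15, 24] -> [9, 15] and [15, 24]
    Split: [9, 15] -> [9] and [15]
    Merge: [9] + [15] -> [9, 15]
    Split: [15, 24] -> [15] and [24]
    Merge: [15] + [24] -> [15, 24]
  Merge: [9, 15] + [15, 24] -> [9, 15, 15, 24]
  Split: [17, 13, 44, 9] -> [17, 13] and [44, 9]
    Split: [17, 13] -> [17] and [13]
    Merge: [17] + [13] -> [13, 17]
    Split: [44, 9] -> [44] and [9]
    Merge: [44] + [9] -> [9, 44]
  Merge: [13, 17] + [9, 44] -> [9, 13, 17, 44]
Merge: [9, 15, 15, 24] + [9, 13, 17, 44] -> [9, 9, 13, 15, 15, 17, 24, 44]

Final sorted array: [9, 9, 13, 15, 15, 17, 24, 44]

The merge sort proceeds by recursively splitting the array and merging sorted halves.
After all merges, the sorted array is [9, 9, 13, 15, 15, 17, 24, 44].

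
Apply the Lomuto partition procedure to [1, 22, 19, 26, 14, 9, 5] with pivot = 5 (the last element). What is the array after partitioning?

Lomuto partition with pivot = 5:

Initial array: [1, 22, 19, 26, 14, 9, 5]

arr[0]=1 <= 5: swap with position 0, array becomes [1, 22, 19, 26, 14, 9, 5]
arr[1]=22 > 5: no swap
arr[2]=19 > 5: no swap
arr[3]=26 > 5: no swap
arr[4]=14 > 5: no swap
arr[5]=9 > 5: no swap

Place pivot at position 1: [1, 5, 19, 26, 14, 9, 22]
Pivot position: 1

After partitioning with pivot 5, the array becomes [1, 5, 19, 26, 14, 9, 22]. The pivot is placed at index 1. All elements to the left of the pivot are <= 5, and all elements to the right are > 5.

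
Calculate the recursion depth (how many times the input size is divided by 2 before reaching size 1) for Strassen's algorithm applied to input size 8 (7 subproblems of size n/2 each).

For divide and conquer with division factor 2:

Problem sizes at each level:
Level 0: 8
Level 1: 4
Level 2: 2
Level 3: 1

The root is level 0 and the size-1 base case is level 3 (the tree spans levels 0 through 3, i.e. 4 levels counting the root), so the depth is the number of divisions: log_2(8) = 3

The recursion tree depth is log_2(8) = 3. At each level, the problem size is divided by 2, so it takes 3 divisions to reduce to a base case of size 1. The algorithm makes 7 recursive calls at each level.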